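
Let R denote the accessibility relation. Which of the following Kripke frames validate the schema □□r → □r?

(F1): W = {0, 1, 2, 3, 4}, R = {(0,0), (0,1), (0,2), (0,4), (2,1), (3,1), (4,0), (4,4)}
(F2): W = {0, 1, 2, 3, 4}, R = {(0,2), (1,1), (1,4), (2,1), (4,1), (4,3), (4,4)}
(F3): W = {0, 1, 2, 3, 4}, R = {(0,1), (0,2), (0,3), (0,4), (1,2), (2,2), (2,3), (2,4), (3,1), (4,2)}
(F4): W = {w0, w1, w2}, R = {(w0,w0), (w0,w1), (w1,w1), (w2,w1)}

(F4)

The schema corresponds to density: ∀x ∀y (Rxy → ∃z (Rxz ∧ Rzy)).
(F1): fails — R31 but no z with R3z and Rz1.
(F2): fails — R02 but no z with R0z and Rz2.
(F3): fails — R31 but no z with R3z and Rz1.
(F4): condition met.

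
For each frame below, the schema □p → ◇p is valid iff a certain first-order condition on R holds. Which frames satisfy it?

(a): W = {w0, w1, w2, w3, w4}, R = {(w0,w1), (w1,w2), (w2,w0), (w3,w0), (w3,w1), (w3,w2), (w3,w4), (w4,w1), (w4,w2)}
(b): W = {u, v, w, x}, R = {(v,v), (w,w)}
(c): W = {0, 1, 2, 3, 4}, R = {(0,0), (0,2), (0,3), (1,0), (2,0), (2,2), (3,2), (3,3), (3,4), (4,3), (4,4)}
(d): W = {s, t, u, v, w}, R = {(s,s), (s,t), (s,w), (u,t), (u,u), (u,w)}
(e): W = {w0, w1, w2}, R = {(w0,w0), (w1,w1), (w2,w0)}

(a), (c), (e)

The schema corresponds to seriality: ∀x ∃y Rxy.
(a): satisfies the condition.
(b): fails — world u has no successor.
(c): satisfies the condition.
(d): fails — world t has no successor.
(e): satisfies the condition.
Valid on: (a), (c), (e).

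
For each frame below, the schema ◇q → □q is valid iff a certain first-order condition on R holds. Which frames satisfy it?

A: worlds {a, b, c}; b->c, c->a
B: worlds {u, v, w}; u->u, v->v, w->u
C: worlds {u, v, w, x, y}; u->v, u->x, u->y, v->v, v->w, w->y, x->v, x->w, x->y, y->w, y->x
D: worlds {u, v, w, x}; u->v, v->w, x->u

A, B, D

Frame correspondent (Sahlqvist): ∀x ∀y ∀z (Rxy ∧ Rxz → y = z) — i.e. partial functionality.
A: holds.
B: holds.
C: fails — u sees both v and x.
D: holds.
Valid on: A, B, D.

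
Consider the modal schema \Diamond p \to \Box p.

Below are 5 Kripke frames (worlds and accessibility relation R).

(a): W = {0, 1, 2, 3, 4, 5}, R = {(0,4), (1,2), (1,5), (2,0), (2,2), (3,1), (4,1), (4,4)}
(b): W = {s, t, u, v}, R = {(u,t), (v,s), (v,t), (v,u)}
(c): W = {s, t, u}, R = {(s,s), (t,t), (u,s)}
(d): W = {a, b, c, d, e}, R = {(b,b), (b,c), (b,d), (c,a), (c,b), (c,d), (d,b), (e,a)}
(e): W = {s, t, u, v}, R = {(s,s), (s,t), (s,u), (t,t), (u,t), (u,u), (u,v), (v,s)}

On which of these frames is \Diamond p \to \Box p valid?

(c)

This is the axiom for partial functionality; its first-order frame correspondent is \forall x \forall y \forall z (Rxy \wedge Rxz \to y = z).
(a): fails — 1 sees both 2 and 5.
(b): fails — v sees both s and t.
(c): holds.
(d): fails — b sees both b and c.
(e): fails — s sees both s and t.
Valid on: (c).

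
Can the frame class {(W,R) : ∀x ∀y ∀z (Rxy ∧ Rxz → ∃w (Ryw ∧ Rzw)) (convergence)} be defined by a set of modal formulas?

Yes — defined by ◇□r → □◇r

Yes: it is convergence, defined by the .2 schema ◇□r → □◇r.
Suppose ◇□r→□◇r is valid. Take Rxy, Rxz and set V(r)={w : Ryw}. Then □r at y so ◇□r at x, so □◇r at x, so ◇r at z, giving w with Rzw and Ryw.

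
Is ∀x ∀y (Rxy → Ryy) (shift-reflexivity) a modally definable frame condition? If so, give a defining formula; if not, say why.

Yes, by □(□p → p)

The condition is shift-reflexivity. A defining modal formula is □(□p → p).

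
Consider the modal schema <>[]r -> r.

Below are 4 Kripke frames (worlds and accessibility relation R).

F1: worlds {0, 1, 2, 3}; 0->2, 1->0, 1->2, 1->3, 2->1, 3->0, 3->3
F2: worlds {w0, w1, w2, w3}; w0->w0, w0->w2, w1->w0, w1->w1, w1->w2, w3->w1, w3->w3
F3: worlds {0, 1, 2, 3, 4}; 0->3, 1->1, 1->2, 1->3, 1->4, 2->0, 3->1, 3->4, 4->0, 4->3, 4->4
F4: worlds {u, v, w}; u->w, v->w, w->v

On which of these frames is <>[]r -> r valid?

Frame correspondent (Sahlqvist): forall x forall y (Rxy -> Ryx) — i.e. symmetry.
F1: fails — R10 but not R01.
F2: fails — Rw1w2 but not Rw2w1.
F3: fails — R12 but not R21.
F4: fails — Ruw but not Rwu.
Valid on no frame.

none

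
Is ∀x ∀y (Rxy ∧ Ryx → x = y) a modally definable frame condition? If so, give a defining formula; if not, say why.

No — not modally definable

Any modally definable frame class is closed under surjective bounded morphisms.
The 6-cycle (worlds s,t,u,v,w,x with s→t→u→v→w→x→s) is antisymmetric. Sending even-indexed worlds to a and odd-indexed worlds to b is a surjective bounded morphism onto the two-world frame with a↔b, which is not antisymmetric.
So no modal formula (or set of formulas) defines exactly the antisymmetric frames.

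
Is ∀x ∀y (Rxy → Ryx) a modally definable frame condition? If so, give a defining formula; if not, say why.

This is a Sahlqvist condition; the B axiom r → □◇r defines it.

Yes, by r → □◇r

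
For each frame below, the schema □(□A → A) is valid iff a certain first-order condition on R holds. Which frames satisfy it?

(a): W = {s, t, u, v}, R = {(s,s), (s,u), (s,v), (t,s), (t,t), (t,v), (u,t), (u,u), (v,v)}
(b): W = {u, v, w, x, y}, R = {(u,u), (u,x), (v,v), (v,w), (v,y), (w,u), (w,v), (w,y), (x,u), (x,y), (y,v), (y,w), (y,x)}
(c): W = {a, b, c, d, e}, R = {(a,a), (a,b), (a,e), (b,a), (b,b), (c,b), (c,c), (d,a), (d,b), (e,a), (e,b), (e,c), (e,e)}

Frame correspondent (Sahlqvist): ∀x ∀y (Rxy → Ryy) — i.e. shift-reflexivity.
(a): satisfies the condition.
(b): fails — Ryx but not Rxx.
(c): satisfies the condition.

(a), (c)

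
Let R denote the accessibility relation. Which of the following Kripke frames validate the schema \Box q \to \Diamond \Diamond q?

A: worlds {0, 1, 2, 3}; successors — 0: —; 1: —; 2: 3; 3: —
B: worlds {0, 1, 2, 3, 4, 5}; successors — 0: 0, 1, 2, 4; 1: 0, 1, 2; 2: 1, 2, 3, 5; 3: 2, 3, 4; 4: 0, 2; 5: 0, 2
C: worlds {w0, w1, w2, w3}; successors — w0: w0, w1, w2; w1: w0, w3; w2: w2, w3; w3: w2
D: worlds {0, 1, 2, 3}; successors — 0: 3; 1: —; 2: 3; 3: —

B, C

This is the axiom for a generalized confluence (Geach) condition; its first-order frame correspondent is \forall x \exists w (xRw \wedge x R^2 w).
A: fails — at 0 but no w with 0Rw and 0R²w.
B: satisfies the condition.
C: satisfies the condition.
D: fails — at 0 but no w with 0Rw and 0R²w.
Valid on: B, C.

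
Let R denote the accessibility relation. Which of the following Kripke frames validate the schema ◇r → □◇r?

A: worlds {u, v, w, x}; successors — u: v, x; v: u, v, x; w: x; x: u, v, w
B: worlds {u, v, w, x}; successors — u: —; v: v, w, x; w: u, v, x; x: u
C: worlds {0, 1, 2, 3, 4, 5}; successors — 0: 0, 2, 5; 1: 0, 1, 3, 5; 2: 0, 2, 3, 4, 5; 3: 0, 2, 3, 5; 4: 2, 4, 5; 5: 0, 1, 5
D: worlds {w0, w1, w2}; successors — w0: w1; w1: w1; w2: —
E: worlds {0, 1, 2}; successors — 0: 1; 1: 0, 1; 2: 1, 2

This is the axiom for the Euclidean property; its first-order frame correspondent is ∀x ∀y ∀z (Rxy ∧ Rxz → Ryz).
A: fails — Rux and Rux but not Rxx.
B: fails — Rvw and Rvw but not Rww.
C: fails — R05 and R02 but not R52.
D: satisfies the condition.
E: fails — R10 and R10 but not R00.
Valid on: D.

D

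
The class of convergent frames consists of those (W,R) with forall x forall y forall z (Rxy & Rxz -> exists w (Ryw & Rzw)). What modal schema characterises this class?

◇□r → □◇r

The condition is convergence. The .2 schema ◇□r → □◇r defines it.
Suppose ◇□r→□◇r is valid. Take Rxy, Rxz and set V(r)={w : Ryw}. Then □r at y so ◇□r at x, so □◇r at x, so ◇r at z, giving w with Rzw and Ryw.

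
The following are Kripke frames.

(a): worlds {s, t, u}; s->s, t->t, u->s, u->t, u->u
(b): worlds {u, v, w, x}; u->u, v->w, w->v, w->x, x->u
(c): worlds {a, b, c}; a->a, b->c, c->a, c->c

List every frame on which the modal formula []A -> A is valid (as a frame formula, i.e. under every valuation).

(a)

Frame correspondent (Sahlqvist): forall x Rxx — i.e. reflexivity.
(a): condition met.
(b): fails — world v does not see itself.
(c): fails — world b does not see itself.
Valid on: (a).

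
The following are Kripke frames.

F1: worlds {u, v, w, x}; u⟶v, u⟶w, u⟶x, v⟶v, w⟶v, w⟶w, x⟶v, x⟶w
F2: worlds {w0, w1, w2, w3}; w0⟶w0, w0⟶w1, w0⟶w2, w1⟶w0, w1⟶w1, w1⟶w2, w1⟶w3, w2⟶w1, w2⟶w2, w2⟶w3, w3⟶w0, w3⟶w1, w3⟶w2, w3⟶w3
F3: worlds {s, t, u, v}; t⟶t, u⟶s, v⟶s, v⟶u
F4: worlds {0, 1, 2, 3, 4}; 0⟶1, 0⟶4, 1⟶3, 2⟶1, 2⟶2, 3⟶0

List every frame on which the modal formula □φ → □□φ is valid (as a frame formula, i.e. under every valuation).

Frame correspondent (Sahlqvist): ∀x ∀y ∀z (Rxy ∧ Ryz → Rxz) — i.e. transitivity.
F1: condition met.
F2: fails — Rw0w1 and Rw1w3 but not Rw0w3.
F3: condition met.
F4: fails — R01 and R13 but not R03.

F1, F3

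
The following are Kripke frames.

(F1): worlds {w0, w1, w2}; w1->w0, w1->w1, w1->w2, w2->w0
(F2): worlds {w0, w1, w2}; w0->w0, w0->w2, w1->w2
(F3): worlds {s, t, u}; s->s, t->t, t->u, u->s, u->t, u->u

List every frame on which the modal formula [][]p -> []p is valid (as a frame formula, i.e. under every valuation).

The schema corresponds to density: forall x forall y (Rxy -> exists z (Rxz & Rzy)).
(F1): fails — Rw2w0 but no z with Rw2z and Rzw0.
(F2): fails — Rw1w2 but no z with Rw1z and Rzw2.
(F3): ✓.
Valid on: (F3).

(F3)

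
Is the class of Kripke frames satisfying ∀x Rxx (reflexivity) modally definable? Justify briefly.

Yes, by □p → p

Yes: it is reflexivity, defined by the T schema □p → p.
Suppose □p→p is valid. At any x set V(p)={w : Rxw}. Then □p holds at x, so p holds at x, i.e. Rxx.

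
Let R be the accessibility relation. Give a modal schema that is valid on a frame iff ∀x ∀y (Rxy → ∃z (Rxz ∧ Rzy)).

The condition is density. The C4 schema □□p → □p defines it.
Suppose □□p→□p is valid. Take Rxy and set V(p)={w : xR²w}. Then □□p at x, so □p at x, so p at y, i.e. ∃z(Rxz∧Rzy).

□□p → □p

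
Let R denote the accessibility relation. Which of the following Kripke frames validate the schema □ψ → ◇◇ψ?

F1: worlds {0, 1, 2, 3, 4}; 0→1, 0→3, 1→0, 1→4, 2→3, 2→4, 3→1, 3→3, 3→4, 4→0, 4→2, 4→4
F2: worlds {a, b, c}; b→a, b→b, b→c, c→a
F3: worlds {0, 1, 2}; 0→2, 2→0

This is the axiom for a generalized confluence (Geach) condition; its first-order frame correspondent is ∀x ∃w (xRw ∧ xR²w).
F1: condition met.
F2: fails — at a but no w with aRw and aR²w.
F3: fails — at 0 but no w with 0Rw and 0R²w.

F1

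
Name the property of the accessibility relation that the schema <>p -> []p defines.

This is the CD axiom.
Its frame correspondent is partial functionality — forall x forall y forall z (Rxy & Rxz -> y = z).

Partial functionality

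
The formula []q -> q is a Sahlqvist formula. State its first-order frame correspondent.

reflexivity: forall x Rxx

Suppose □q→q is valid. At any x set V(q)={w : Rxw}. Then □q holds at x, so q holds at x, i.e. Rxx.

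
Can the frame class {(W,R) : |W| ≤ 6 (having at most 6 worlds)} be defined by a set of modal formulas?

Any modally definable frame class is closed under disjoint unions.
Any modal formula valid on each of 7 disjoint one-world frames is valid on their disjoint union (validity is preserved under disjoint unions). Each one-world frame has |W|=1≤6, but the union has |W|=7.
Hence having at most 6 worlds is not modally definable.

Not definable by any modal formula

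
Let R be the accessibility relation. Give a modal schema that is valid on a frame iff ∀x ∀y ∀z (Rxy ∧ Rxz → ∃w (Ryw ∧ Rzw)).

◇□p → □◇p

The condition is convergence. The .2 schema ◇□p → □◇p defines it.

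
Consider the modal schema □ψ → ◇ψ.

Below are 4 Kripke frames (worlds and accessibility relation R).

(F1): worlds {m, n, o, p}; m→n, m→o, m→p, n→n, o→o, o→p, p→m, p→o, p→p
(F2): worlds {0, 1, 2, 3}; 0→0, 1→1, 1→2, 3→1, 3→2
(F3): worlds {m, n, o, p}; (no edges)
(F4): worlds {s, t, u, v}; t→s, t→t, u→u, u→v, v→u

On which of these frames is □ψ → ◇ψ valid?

This is the axiom for seriality; its first-order frame correspondent is ∀x ∃y Rxy.
(F1): satisfies the condition.
(F2): fails — world 2 has no successor.
(F3): fails — world m has no successor.
(F4): fails — world s has no successor.

(F1)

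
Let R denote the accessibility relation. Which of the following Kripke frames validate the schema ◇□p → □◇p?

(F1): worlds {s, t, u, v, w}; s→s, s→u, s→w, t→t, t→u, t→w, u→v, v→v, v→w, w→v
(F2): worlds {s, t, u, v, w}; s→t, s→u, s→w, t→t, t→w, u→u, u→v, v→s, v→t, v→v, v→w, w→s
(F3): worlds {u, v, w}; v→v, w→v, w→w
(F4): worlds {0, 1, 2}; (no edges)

This is the axiom for convergence; its first-order frame correspondent is ∀x ∀y ∀z (Rxy ∧ Rxz → ∃w (Ryw ∧ Rzw)).
(F1): fails — Rsw and Rss but w and s have no common successor.
(F2): fails — Rsw and Rsu but w and u have no common successor.
(F3): condition met.
(F4): condition met.
Valid on: (F3), (F4).

(F3), (F4)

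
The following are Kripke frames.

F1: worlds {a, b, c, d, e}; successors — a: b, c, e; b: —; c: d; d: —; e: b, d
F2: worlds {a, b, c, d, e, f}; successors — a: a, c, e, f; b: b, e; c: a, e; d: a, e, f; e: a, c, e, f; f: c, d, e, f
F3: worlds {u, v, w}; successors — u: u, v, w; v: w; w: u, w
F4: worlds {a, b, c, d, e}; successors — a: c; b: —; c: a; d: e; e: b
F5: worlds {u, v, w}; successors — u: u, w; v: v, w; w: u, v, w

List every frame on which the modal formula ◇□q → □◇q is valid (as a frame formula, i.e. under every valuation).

The schema corresponds to convergence: ∀x ∀y ∀z (Rxy ∧ Rxz → ∃w (Ryw ∧ Rzw)).
F1: fails — Rab and Rab but b and b have no common successor.
F2: satisfies the condition.
F3: satisfies the condition.
F4: fails — Reb and Reb but b and b have no common successor.
F5: satisfies the condition.
Valid on: F2, F3, F5.

F2, F3, F5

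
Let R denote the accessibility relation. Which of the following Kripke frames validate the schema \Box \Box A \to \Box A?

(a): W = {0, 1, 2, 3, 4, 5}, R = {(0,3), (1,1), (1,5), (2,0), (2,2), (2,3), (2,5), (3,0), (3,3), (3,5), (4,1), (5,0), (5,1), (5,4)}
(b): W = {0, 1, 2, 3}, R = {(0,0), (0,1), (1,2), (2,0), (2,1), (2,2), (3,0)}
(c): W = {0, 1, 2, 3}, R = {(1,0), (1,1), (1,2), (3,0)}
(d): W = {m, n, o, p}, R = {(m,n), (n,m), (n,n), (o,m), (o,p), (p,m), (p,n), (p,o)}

(b)

This is the axiom for density; its first-order frame correspondent is \forall x \forall y (Rxy \to \exists z (Rxz \wedge Rzy)).
(a): fails — R50 but no z with R5z and Rz0.
(b): holds.
(c): fails — R30 but no z with R3z and Rz0.
(d): fails — Rop but no z with Roz and Rzp.
Valid on: (b).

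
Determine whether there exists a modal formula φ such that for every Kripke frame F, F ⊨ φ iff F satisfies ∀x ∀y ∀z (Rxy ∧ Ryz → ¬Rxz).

Modal frame validity is preserved under surjective bounded morphisms.
The 3-cycle (worlds w0,w1,w2 with w0→w1→w2→w0) is intransitive. Mapping every world to a single reflexive point • is a surjective bounded morphism; the reflexive point is not intransitive (R••∧R•• but R••).
So no modal formula (or set of formulas) defines exactly the intransitive frames.

Not definable by any modal formula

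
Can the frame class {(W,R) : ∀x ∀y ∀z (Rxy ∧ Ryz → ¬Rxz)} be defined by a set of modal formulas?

No

If a class were modally definable it would be closed under surjective bounded morphisms (Goldblatt–Thomason).
The 3-cycle (worlds s,t,u with s→t→u→s) is intransitive. Mapping every world to a single reflexive point • is a surjective bounded morphism; the reflexive point is not intransitive (R••∧R•• but R••).
Hence intransitivity is not modally definable.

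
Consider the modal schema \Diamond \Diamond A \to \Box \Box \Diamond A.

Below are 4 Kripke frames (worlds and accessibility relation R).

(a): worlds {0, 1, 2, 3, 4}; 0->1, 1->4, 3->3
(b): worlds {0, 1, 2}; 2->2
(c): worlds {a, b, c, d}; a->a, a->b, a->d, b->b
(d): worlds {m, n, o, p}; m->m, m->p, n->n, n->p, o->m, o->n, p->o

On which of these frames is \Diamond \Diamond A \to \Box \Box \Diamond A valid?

(b)

The schema corresponds to a generalized confluence (Geach) condition: \forall x \forall y \forall z ((x R^2 y \wedge x R^2 z) \to \exists w (y = w \wedge zRw)).
(a): fails — 0R²4, 0R²4 but no w with 4=w and 4Rw.
(b): ✓.
(c): fails — aR²a, aR²b but no w with a=w and bRw.
(d): fails — mR²m, mR²p but no w with m=w and pRw.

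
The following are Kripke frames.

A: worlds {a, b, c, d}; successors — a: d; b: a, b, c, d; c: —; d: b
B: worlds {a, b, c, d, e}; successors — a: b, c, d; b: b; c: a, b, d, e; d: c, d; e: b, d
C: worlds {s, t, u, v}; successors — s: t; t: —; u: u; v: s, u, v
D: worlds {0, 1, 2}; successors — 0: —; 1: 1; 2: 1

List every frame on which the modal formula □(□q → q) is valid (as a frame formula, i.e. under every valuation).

D

This is the axiom for shift-reflexivity; its first-order frame correspondent is ∀x ∀y (Rxy → Ryy).
A: fails — Rbc but not Rcc.
B: fails — Rdc but not Rcc.
C: fails — Rvs but not Rss.
D: holds.
Valid on: D.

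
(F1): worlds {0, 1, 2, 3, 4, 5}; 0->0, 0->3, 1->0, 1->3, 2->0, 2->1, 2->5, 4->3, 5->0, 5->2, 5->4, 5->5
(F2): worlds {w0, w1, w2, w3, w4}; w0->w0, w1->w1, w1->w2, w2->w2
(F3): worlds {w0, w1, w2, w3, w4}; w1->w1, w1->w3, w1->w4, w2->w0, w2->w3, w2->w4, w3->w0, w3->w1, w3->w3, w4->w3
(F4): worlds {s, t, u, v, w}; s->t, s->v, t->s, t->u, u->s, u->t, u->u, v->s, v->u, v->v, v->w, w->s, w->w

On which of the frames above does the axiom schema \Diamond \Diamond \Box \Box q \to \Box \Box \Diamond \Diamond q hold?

(F2), (F4)

Frame correspondent (Sahlqvist): \forall x \forall y \forall z ((x R^2 y \wedge x R^2 z) \to \exists w (y R^2 w \wedge z R^2 w)) — i.e. a generalized confluence (Geach) condition.
(F1): fails — 0R²0, 0R²3 but no w with 0R²w and 3R²w.
(F2): ✓.
(F3): fails — w1R²w0, w1R²w0 but no w with w0R²w and w0R²w.
(F4): ✓.
Valid on: (F2), (F4).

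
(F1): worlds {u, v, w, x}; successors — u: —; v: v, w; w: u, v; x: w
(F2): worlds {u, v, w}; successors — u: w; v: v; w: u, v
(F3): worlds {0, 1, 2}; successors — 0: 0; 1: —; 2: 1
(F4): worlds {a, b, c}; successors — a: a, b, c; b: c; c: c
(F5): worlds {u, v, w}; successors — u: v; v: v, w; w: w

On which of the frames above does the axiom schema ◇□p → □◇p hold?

This is the axiom for convergence; its first-order frame correspondent is ∀x ∀y ∀z (Rxy ∧ Rxz → ∃w (Ryw ∧ Rzw)).
(F1): fails — Rwu and Rwu but u and u have no common successor.
(F2): fails — Rwu and Rwv but u and v have no common successor.
(F3): fails — R21 and R21 but 1 and 1 have no common successor.
(F4): holds.
(F5): holds.

(F4), (F5)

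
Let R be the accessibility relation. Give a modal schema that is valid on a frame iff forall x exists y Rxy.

□p → ◇p

The condition is seriality. The D schema □p → ◇p defines it.
Suppose □p→◇p is valid. At any x set V(p)=W. Then □p at x, so ◇p at x, so x has a successor.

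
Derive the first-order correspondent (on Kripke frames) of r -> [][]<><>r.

This is a Sahlqvist (Geach-type) schema ◇^0□^0r → □^2◇^2r.
First-order correspondent: forall x forall z (x R^2 z -> exists w (x = w & z R^2 w)).

forall x forall z (x R^2 z -> exists w (x = w & z R^2 w))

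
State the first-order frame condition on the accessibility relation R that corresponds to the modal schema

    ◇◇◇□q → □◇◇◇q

This is a Sahlqvist (Geach-type) schema ◇^3□^1q → □^1◇^3q.
Minimal-valuation argument: fix x; take any y with xR^3y and any z with xR^1z. Set V(q) to the set of worlds R-reachable from y in exactly 1 step. Then □^1q holds at y, so the antecedent holds at x; validity forces ◇^3q at z, giving a w with zR^3w and yR^1w.
First-order correspondent: ∀x ∀y ∀z ((xR³y ∧ xRz) → ∃w (yRw ∧ zR³w)).

∀x ∀y ∀z ((xR³y ∧ xRz) → ∃w (yRw ∧ zR³w))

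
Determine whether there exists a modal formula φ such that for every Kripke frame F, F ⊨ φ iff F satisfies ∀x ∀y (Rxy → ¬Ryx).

Any modally definable frame class is closed under surjective bounded morphisms.
The 3-cycle (worlds a,b,c with a→b→c→a) is asymmetric. Mapping every world to a single reflexive point • is a surjective bounded morphism, and the reflexive point is not asymmetric (R•• but asymmetry requires ¬R••).
So no modal formula (or set of formulas) defines exactly the asymmetric frames.

Not definable by any modal formula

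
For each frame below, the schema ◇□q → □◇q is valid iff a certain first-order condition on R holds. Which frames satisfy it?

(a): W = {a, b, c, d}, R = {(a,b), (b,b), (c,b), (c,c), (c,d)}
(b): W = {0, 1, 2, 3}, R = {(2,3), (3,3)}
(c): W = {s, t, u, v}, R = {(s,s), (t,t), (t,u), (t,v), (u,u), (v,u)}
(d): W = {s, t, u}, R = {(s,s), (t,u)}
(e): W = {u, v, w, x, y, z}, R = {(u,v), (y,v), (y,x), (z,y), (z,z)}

Frame correspondent (Sahlqvist): ∀x ∀y ∀z (Rxy ∧ Rxz → ∃w (Ryw ∧ Rzw)) — i.e. convergence.
(a): fails — Rcc and Rcd but c and d have no common successor.
(b): holds.
(c): holds.
(d): fails — Rtu and Rtu but u and u have no common successor.
(e): fails — Ruv and Ruv but v and v have no common successor.

(b), (c)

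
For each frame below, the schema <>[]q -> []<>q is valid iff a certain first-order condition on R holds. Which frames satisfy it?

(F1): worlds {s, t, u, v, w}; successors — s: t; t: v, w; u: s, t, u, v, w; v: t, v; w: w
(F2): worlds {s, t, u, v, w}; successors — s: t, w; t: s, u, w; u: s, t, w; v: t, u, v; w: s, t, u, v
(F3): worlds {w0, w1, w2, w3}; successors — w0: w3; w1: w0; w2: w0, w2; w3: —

(F2)

The schema corresponds to convergence: forall x forall y forall z (Rxy & Rxz -> exists w (Ryw & Rzw)).
(F1): fails — Rtv and Rtw but v and w have no common successor.
(F2): condition met.
(F3): fails — Rw0w3 and Rw0w3 but w3 and w3 have no common successor.
Valid on: (F2).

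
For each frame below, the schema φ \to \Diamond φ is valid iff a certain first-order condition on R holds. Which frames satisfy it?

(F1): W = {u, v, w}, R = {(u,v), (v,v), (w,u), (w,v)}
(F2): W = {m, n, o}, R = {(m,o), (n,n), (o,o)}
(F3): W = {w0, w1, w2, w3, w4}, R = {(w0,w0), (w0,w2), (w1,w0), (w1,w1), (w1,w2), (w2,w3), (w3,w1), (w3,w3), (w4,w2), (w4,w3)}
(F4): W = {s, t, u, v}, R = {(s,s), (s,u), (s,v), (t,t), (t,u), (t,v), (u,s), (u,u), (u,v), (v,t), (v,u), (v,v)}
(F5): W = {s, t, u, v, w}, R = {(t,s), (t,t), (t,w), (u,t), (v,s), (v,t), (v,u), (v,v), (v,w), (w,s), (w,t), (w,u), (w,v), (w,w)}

This is the axiom for reflexivity; its first-order frame correspondent is \forall x Rxx.
(F1): fails — world u does not see itself.
(F2): fails — world m does not see itself.
(F3): fails — world w2 does not see itself.
(F4): ✓.
(F5): fails — world s does not see itself.
Valid on: (F4).

(F4)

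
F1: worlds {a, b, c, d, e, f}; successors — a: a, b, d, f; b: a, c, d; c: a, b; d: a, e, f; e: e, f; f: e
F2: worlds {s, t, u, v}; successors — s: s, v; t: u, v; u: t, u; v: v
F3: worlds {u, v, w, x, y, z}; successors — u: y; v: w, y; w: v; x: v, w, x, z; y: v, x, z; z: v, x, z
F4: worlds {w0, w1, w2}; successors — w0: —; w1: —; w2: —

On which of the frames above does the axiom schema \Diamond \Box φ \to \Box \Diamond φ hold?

The schema corresponds to convergence: \forall x \forall y \forall z (Rxy \wedge Rxz \to \exists w (Ryw \wedge Rzw)).
F1: fails — Rab and Raf but b and f have no common successor.
F2: fails — Rtv and Rtu but v and u have no common successor.
F3: fails — Rxw and Rxv but w and v have no common successor.
F4: ✓.
Valid on: F4.

F4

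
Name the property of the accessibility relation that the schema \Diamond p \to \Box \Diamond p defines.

Suppose ◇p→□◇p is valid. Take Rxy, Rxz and set V(p)={y}. Then ◇p at x, so □◇p at x, so ◇p at z, so some w with Rzw has p; w=y, i.e. Rzy. By symmetry of the argument, Ryz.
Conversely, on a frame with the Euclidean property the schema holds at every world under every valuation.
So the correspondent is the Euclidean property.

The Euclidean property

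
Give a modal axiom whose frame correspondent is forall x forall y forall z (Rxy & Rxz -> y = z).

The condition is partial functionality. The CD schema ◇s → □s defines it.

◇s → □s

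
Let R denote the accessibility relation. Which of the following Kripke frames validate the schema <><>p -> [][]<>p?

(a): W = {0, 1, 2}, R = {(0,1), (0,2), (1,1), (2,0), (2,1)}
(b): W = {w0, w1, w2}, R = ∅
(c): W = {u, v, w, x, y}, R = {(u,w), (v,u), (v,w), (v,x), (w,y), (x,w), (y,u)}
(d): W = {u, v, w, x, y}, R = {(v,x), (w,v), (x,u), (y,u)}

(b)

The schema corresponds to a generalized confluence (Geach) condition: forall x forall y forall z ((x R^2 y & x R^2 z) -> exists w (y = w & zRw)).
(a): fails — 0R²0, 0R²0 but no w with 0=w and 0Rw.
(b): ✓.
(c): fails — uR²y, uR²y but no t with y=t and yRt.
(d): fails — vR²u, vR²u but no t with u=t and uRt.
Valid on: (b).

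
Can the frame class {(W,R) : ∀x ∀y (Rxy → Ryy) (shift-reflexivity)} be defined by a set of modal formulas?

Yes: it is shift-reflexivity, defined by the T□ schema □(□q → q).

Yes, by □(□q → q)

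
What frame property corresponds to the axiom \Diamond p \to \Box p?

partial functionality

This schema is the CD axiom.
Its frame correspondent is partial functionality — \forall x \forall y \forall z (Rxy \wedge Rxz \to y = z).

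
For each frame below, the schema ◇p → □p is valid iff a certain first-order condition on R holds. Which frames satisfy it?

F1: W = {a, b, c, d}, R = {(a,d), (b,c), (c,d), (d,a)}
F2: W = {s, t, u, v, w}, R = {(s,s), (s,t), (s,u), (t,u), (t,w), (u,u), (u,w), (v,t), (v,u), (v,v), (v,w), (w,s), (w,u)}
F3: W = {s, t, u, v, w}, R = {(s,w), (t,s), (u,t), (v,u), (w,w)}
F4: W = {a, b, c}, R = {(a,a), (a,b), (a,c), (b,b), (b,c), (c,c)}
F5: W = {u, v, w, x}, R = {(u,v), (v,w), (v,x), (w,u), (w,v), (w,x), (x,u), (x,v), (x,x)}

F1, F3

This is the axiom for partial functionality; its first-order frame correspondent is ∀x ∀y ∀z (Rxy ∧ Rxz → y = z).
F1: holds.
F2: fails — s sees both s and t.
F3: holds.
F4: fails — a sees both a and b.
F5: fails — v sees both w and x.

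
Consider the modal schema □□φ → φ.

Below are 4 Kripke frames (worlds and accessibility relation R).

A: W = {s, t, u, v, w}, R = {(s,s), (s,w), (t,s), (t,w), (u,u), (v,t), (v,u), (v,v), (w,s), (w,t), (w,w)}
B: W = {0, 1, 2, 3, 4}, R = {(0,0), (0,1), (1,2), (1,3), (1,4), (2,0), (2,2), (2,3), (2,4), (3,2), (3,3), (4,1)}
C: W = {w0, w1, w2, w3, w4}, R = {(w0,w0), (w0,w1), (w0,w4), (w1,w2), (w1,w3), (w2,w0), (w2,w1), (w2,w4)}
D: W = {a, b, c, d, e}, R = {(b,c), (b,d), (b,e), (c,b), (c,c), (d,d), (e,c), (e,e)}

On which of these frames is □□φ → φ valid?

This is the axiom for a generalized confluence (Geach) condition; its first-order frame correspondent is ∀x ∃w (xR²w ∧ x = w).
A: ✓.
B: ✓.
C: fails — at w3 but no w with w3R²w and w3=w.
D: fails — at a but no w with aR²w and a=w.

A, B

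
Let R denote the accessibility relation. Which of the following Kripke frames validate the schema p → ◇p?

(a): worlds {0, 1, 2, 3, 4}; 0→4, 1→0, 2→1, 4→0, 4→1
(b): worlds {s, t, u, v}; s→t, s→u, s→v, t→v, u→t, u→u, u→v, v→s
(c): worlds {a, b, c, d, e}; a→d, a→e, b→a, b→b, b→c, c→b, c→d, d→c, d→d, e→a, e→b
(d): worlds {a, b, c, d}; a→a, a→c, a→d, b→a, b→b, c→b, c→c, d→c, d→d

This is the axiom for a generalized confluence (Geach) condition; its first-order frame correspondent is ∀x ∃w (x = w ∧ xRw).
(a): fails — at 0 but no w with 0=w and 0Rw.
(b): fails — at s but no w with s=w and sRw.
(c): fails — at a but no w with a=w and aRw.
(d): holds.
Valid on: (d).

(d)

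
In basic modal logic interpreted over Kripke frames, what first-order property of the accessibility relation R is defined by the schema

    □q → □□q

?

transitivity

Suppose □q→□□q is valid. Take Rxy, Ryz and set V(q)={w : Rxw}. Then □q at x, so □□q at x, so □q at y, so q at z, i.e. Rxz.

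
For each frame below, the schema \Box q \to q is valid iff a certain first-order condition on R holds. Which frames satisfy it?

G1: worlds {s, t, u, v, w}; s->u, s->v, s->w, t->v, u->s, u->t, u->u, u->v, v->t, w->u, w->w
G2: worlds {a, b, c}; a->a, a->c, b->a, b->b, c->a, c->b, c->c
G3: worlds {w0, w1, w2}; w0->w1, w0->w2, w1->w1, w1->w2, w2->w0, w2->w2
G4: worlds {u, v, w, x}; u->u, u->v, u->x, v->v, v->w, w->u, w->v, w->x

G2

The schema corresponds to reflexivity: \forall x Rxx.
G1: fails — world s does not see itself.
G2: condition met.
G3: fails — world w0 does not see itself.
G4: fails — world w does not see itself.
Valid on: G2.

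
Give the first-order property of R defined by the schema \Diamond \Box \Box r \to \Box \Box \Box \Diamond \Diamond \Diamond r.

This is a Sahlqvist (Geach-type) schema ◇^1□^2r → □^3◇^3r.
First-order correspondent: \forall x \forall y \forall z ((xRy \wedge x R^3 z) \to \exists w (y R^2 w \wedge z R^3 w)).

\forall x \forall y \forall z ((xRy \wedge x R^3 z) \to \exists w (y R^2 w \wedge z R^3 w))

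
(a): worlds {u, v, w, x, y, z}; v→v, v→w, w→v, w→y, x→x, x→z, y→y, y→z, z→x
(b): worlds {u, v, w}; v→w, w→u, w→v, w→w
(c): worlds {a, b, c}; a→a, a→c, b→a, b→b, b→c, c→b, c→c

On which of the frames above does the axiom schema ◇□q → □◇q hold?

Frame correspondent (Sahlqvist): ∀x ∀y ∀z (Rxy ∧ Rxz → ∃w (Ryw ∧ Rzw)) — i.e. convergence.
(a): fails — Rwy and Rwv but y and v have no common successor.
(b): fails — Rww and Rwu but w and u have no common successor.
(c): ✓.
Valid on: (c).

(c)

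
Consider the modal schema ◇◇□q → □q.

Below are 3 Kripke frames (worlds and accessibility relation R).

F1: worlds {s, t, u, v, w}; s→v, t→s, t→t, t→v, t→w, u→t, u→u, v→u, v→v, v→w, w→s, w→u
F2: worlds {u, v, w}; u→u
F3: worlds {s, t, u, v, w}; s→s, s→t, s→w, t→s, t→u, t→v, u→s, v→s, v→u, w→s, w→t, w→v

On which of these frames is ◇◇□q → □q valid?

F2

This is the axiom for a generalized confluence (Geach) condition; its first-order frame correspondent is ∀x ∀y ∀z ((xR²y ∧ xRz) → ∃w (yRw ∧ z = w)).
F1: fails — sR²u, sRv but no w* with uRw* and v=w*.
F2: condition met.
F3: fails — sR²t, sRt but no w* with tRw* and t=w*.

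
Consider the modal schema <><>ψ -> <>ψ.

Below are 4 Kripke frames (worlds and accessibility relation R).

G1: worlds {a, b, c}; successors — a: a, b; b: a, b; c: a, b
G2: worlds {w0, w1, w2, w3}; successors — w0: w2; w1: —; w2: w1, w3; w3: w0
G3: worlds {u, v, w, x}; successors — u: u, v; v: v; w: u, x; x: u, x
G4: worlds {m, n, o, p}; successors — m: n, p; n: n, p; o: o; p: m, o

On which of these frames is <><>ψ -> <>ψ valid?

G1

This is the axiom for transitivity; its first-order frame correspondent is forall x forall y forall z (Rxy & Ryz -> Rxz).
G1: holds.
G2: fails — Rw0w2 and Rw2w1 but not Rw0w1.
G3: fails — Rwu and Ruv but not Rwv.
G4: fails — Rpm and Rmn but not Rpn.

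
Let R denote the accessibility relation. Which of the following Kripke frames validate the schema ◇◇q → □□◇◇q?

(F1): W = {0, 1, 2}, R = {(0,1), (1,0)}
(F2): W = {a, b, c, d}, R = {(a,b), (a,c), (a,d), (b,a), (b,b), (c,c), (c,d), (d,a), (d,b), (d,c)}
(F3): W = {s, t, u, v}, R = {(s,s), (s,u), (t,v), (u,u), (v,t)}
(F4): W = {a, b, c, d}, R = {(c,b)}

(F1), (F2), (F4)

This is the axiom for a generalized confluence (Geach) condition; its first-order frame correspondent is ∀x ∀y ∀z ((xR²y ∧ xR²z) → ∃w (y = w ∧ zR²w)).
(F1): satisfies the condition.
(F2): satisfies the condition.
(F3): fails — sR²s, sR²u but no w with s=w and uR²w.
(F4): satisfies the condition.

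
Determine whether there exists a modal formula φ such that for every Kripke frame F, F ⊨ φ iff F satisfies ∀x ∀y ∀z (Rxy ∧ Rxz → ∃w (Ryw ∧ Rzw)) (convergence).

The condition is convergence. A defining modal formula is ◇□p → □◇p.
Suppose ◇□p→□◇p is valid. Take Rxy, Rxz and set V(p)={w : Ryw}. Then □p at y so ◇□p at x, so □◇p at x, so ◇p at z, giving w with Rzw and Ryw.

Yes, by ◇□p → □◇p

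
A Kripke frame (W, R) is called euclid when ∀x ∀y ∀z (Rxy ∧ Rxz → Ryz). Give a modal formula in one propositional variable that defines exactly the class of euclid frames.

◇q → □◇q

A defining formula is ◇q → □◇q (the 5 axiom).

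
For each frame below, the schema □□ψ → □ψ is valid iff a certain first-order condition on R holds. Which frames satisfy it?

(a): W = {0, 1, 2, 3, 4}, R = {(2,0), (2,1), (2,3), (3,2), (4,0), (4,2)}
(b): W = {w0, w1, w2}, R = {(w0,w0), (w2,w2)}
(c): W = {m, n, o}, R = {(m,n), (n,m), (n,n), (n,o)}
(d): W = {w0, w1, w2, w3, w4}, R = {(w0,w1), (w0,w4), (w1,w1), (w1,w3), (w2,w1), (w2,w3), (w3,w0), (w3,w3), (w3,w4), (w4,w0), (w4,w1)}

This is the axiom for density; its first-order frame correspondent is ∀x ∀y (Rxy → ∃z (Rxz ∧ Rzy)).
(a): fails — R32 but no z with R3z and Rz2.
(b): holds.
(c): holds.
(d): fails — Rw0w4 but no z with Rw0z and Rzw4.

(b), (c)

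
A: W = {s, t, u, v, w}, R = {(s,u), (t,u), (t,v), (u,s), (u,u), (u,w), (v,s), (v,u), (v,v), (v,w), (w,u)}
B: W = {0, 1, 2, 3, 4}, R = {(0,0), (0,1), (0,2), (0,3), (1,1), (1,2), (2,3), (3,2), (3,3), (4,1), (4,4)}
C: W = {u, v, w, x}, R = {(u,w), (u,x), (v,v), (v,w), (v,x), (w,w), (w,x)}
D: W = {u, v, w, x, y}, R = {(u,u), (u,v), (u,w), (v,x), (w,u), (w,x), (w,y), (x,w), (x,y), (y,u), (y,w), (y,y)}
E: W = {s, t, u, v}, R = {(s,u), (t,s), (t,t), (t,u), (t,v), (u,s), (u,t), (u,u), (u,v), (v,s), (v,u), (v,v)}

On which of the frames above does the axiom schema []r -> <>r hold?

A, B, D, E

The schema corresponds to seriality: forall x exists y Rxy.
A: satisfies the condition.
B: satisfies the condition.
C: fails — world x has no successor.
D: satisfies the condition.
E: satisfies the condition.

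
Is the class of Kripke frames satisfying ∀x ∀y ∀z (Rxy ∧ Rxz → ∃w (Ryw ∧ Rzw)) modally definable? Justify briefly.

Definable; ◇□p → □◇p defines it

Yes: it is convergence, defined by the .2 schema ◇□p → □◇p.
Suppose ◇□p→□◇p is valid. Take Rxy, Rxz and set V(p)={w : Ryw}. Then □p at y so ◇□p at x, so □◇p at x, so ◇p at z, giving w with Rzw and Ryw.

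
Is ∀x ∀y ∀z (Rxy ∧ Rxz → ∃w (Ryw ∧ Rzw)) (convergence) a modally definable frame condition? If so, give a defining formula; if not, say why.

Yes — defined by ◇□p → □◇p

This is a Sahlqvist condition; the .2 axiom ◇□p → □◇p defines it.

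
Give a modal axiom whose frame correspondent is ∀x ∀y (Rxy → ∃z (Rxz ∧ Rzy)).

The condition is density. The C4 schema □□r → □r defines it.

□□r → □r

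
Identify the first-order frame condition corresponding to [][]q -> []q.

Suppose □□q→□q is valid. Take Rxy and set V(q)={w : xR²w}. Then □□q at x, so □q at x, so q at y, i.e. ∃z(Rxz∧Rzy).
Conversely, on a frame with density the schema holds at every world under every valuation.
So the correspondent is density.

Density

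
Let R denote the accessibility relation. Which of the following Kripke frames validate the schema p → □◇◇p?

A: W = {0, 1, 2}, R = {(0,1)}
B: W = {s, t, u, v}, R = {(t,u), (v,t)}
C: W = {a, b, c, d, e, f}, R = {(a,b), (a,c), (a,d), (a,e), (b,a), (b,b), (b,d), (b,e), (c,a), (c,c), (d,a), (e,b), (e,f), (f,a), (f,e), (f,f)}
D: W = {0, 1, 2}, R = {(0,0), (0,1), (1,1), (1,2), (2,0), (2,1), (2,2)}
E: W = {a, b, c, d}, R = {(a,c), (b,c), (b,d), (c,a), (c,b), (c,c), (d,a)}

Frame correspondent (Sahlqvist): ∀x ∀z (xRz → ∃w (x = w ∧ zR²w)) — i.e. a generalized confluence (Geach) condition.
A: fails — 0R1 but no w with 0=w and 1R²w.
B: fails — tRu but no w with t=w and uR²w.
C: fails — aRd but no w with a=w and dR²w.
D: ✓.
E: fails — bRd but no w with b=w and dR²w.

D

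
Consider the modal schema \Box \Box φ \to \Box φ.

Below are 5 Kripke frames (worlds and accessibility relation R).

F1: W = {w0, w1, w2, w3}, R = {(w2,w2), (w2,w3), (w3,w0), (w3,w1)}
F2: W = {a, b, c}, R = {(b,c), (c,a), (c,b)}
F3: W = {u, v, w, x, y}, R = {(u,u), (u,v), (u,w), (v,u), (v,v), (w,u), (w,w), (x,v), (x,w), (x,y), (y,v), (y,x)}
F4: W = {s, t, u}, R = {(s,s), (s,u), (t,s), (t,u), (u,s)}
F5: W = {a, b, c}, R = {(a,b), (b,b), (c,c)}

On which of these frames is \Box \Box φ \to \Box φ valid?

F4, F5

The schema corresponds to density: \forall x \forall y (Rxy \to \exists z (Rxz \wedge Rzy)).
F1: fails — Rw3w0 but no z with Rw3z and Rzw0.
F2: fails — Rca but no z with Rcz and Rza.
F3: fails — Ryx but no z with Ryz and Rzx.
F4: holds.
F5: holds.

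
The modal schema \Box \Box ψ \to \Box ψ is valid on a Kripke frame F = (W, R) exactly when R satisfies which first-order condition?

This is the C4 axiom.
Its frame correspondent is density — \forall x \forall y (Rxy \to \exists z (Rxz \wedge Rzy)).

Density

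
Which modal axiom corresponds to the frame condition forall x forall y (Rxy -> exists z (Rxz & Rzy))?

This is density; the standard corresponding axiom is C4: □□q → □q.
Suppose □□q→□q is valid. Take Rxy and set V(q)={w : xR²w}. Then □□q at x, so □q at x, so q at y, i.e. ∃z(Rxz∧Rzy).

□□q → □q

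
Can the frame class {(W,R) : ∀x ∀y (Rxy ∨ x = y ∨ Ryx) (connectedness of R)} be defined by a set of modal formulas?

No — not modally definable

If a class were modally definable it would be closed under disjoint unions (Goldblatt–Thomason).
Take 4 disjoint single-world reflexive frames: each is trivially connected, but their disjoint union has 4 worlds with no edge between distinct components, so it is not connected.
So no modal formula (or set of formulas) defines exactly the connected frames.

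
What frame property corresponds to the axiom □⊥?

emptiness of R

□⊥ is valid iff no world has any successor (otherwise □⊥ fails at any world with one).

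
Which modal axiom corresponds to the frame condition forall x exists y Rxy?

A defining formula is □s → ◇s (the D axiom).

□s → ◇s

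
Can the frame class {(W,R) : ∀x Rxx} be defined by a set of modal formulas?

Yes, by □p → p

This is a Sahlqvist condition; the T axiom □p → p defines it.
Suppose □p→p is valid. At any x set V(p)={w : Rxw}. Then □p holds at x, so p holds at x, i.e. Rxx.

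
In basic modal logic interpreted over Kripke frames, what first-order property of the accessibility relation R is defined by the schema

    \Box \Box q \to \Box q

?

density: \forall x \forall y (Rxy \to \exists z (Rxz \wedge Rzy))

This is the C4 axiom.
It corresponds to density: \forall x \forall y (Rxy \to \exists z (Rxz \wedge Rzy)).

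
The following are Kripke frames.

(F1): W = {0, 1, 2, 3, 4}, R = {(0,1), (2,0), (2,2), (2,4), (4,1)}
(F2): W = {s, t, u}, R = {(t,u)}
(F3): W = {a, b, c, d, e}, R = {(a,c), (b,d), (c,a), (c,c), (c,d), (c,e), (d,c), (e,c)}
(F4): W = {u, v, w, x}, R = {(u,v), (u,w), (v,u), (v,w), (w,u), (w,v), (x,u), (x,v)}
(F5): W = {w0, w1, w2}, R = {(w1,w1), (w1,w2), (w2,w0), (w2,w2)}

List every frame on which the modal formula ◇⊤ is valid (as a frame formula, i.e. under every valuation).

The schema corresponds to seriality: ∀x ∃y Rxy.
(F1): fails — world 1 has no successor.
(F2): fails — world s has no successor.
(F3): condition met.
(F4): condition met.
(F5): fails — world w0 has no successor.

(F3), (F4)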